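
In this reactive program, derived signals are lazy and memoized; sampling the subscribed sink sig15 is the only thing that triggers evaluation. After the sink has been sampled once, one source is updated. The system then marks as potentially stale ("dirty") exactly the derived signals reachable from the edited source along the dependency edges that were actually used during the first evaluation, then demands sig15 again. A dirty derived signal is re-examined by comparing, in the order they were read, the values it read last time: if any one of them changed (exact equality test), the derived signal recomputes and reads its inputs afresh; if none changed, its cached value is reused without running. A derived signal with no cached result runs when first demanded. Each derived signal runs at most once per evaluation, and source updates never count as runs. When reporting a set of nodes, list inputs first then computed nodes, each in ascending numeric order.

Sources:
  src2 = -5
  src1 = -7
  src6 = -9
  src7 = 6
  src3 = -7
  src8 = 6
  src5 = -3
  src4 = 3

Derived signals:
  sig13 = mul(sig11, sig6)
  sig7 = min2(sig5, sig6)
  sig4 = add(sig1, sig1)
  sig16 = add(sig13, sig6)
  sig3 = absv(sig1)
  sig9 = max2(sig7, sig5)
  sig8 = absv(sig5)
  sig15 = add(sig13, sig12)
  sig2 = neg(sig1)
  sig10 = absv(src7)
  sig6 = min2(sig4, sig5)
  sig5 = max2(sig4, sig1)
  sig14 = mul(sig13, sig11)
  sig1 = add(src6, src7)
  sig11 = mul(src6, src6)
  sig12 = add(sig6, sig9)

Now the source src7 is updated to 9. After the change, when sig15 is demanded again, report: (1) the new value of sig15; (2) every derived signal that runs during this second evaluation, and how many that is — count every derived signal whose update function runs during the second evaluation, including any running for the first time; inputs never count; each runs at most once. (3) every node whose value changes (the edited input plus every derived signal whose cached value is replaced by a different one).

First demand of the output computes:
  sig1 = add(-9, 6) = -3
  sig4 = add(-3, -3) = -6
  sig5 = max2(-6, -3) = -3
  sig6 = min2(-6, -3) = -6
  sig7 = min2(-3, -6) = -6
  sig9 = max2(-6, -3) = -3
  sig11 = mul(-9, -9) = 81
  sig12 = add(-6, -3) = -9
  sig13 = mul(81, -6) = -486
  sig15 = add(-486, -9) = -495

After the edit, cleaning proceeds:
  sig1: a read changed (src7 6->9) — executes, giving 0.
  sig4: a read changed (sig1 -3->0; sig1 -3->0) — executes, giving 0.
  sig5: a read changed (sig4 -6->0; sig1 -3->0) — executes, giving 0.
  sig6: a read changed (sig4 -6->0; sig5 -3->0) — executes, giving 0.
  sig7: a read changed (sig5 -3->0; sig6 -6->0) — executes, giving 0.
  sig9: a read changed (sig7 -6->0; sig5 -3->0) — executes, giving 0.
  sig12: a read changed (sig6 -6->0; sig9 -3->0) — executes, giving 0.
  sig13: a read changed (sig6 -6->0) — executes, giving 0.
  sig15: a read changed (sig13 -486->0; sig12 -9->0) — executes, giving 0.

Demanding sig15 again yields 0.
9 derived signals run: sig1, sig4, sig5, sig6, sig7, sig9, sig12, sig13, sig15.
The nodes whose values change: src7, sig1, sig4, sig5, sig6, sig7, sig9, sig12, sig13, sig15.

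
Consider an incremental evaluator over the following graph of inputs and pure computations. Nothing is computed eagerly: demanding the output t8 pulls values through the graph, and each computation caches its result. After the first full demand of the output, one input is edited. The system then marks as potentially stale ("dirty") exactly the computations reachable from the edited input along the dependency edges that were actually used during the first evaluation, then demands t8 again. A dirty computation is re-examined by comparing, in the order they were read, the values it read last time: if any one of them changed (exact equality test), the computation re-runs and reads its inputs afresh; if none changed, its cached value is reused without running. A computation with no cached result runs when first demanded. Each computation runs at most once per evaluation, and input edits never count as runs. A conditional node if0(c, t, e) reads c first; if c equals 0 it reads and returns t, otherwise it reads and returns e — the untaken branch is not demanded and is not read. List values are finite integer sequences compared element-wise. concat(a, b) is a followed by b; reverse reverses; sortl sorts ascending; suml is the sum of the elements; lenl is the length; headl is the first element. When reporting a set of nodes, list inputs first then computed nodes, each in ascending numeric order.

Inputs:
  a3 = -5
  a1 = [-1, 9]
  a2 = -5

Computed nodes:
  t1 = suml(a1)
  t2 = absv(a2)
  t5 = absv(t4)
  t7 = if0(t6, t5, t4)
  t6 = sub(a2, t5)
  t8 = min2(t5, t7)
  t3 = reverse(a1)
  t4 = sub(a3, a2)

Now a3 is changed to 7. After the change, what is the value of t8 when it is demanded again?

t8 now evaluates to 12.

Initial pass — values computed on the first demand:
  t4 = sub(-5, -5) = 0
  t5 = absv(0) = 0
  t6 = sub(-5, 0) = -5
  t7 = if0(t6=-5 -> else branch t4) = 0
  t8 = min2(0, 0) = 0

Second demand — change propagation:
  t4: re-runs because a3 -5->7; new result 12.
  t5: re-runs because t4 0->12; new result 12.
  t6: re-runs because t5 0->12; new result -17.
  t7: re-runs because t6 -5->-17; t4 0->12; new result 12.
  t8: re-runs because t5 0->12; t7 0->12; new result 12.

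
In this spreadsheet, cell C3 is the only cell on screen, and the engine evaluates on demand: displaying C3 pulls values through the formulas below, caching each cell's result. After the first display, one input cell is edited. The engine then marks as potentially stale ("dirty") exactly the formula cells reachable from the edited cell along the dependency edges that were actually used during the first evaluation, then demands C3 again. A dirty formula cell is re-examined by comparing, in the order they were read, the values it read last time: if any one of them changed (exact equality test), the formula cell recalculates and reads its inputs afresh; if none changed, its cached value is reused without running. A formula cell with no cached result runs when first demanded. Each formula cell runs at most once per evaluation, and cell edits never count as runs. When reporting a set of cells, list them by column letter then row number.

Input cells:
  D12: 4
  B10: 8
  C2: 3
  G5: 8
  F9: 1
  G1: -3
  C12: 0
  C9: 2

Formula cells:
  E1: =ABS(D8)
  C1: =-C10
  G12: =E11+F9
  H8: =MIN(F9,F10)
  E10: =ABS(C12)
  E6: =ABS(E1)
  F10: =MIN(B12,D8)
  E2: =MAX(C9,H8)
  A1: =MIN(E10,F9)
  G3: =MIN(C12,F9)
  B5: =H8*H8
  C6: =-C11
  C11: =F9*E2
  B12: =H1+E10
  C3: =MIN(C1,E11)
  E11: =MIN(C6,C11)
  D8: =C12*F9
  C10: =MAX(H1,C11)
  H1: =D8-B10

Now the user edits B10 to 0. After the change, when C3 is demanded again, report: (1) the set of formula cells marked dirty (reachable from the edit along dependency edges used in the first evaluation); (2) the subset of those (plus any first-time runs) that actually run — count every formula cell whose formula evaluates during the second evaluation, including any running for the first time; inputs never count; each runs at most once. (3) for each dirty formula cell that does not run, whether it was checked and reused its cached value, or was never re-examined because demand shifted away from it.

Dirty set: B12, C1, C3, C6, C10, C11, E2, E11, F10, H1, H8.
Run set: B12, C10, E2, F10, H1, H8 (6 run).
Re-examined without running (cache reused): C1, C3, C6, C11, E11.
The important point: at C11 every value read last time is unchanged, so the dirty flag clears without a run.

Initial pass — values computed on the first demand:
  D8 = 0 * 1 = 0
  E10 = ABS(0) = 0
  H1 = 0 - 8 = -8
  B12 = -8 + 0 = -8
  F10 = MIN(-8, 0) = -8
  H8 = MIN(1, -8) = -8
  E2 = MAX(2, -8) = 2
  C11 = 1 * 2 = 2
  C6 = -(2) = -2
  C10 = MAX(-8, 2) = 2
  C1 = -(2) = -2
  E11 = MIN(-2, 2) = -2
  C3 = MIN(-2, -2) = -2

Second demand — change propagation:
  H1: re-runs because B10 8->0; new result 0.
  B12: re-runs because H1 -8->0; new result 0.
  F10: re-runs because B12 -8->0; new result 0.
  H8: re-runs because F10 -8->0; new result 0.
  E2: re-runs because H8 -8->0; new result 2 (unchanged).
  C11: re-examined; everything it read last time is the same (F9 unchanged, E2 unchanged) — cache 2 kept, no run.
  C6: re-examined; everything it read last time is the same (C11 unchanged) — cache -2 kept, no run.
  C10: re-runs because H1 -8->0; new result 2 (unchanged).
  C1: re-examined; everything it read last time is the same (C10 unchanged) — cache -2 kept, no run.
  E11: re-examined; everything it read last time is the same (C6 unchanged, C11 unchanged) — cache -2 kept, no run.
  C3: re-examined; everything it read last time is the same (C1 unchanged, E11 unchanged) — cache -2 kept, no run.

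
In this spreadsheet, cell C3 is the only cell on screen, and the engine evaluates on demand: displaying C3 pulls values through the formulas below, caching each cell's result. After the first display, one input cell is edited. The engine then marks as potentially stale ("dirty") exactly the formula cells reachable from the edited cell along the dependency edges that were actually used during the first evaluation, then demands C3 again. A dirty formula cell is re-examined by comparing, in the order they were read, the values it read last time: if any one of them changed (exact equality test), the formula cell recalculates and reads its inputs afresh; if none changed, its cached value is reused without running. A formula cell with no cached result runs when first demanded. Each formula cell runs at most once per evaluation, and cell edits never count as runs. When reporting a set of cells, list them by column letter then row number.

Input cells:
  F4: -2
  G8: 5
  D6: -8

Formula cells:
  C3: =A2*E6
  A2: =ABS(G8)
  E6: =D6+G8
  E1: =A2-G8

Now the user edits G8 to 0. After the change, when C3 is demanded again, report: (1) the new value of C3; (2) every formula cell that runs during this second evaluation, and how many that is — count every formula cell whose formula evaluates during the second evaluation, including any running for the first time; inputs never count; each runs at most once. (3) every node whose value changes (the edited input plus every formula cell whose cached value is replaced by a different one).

Initial pass — values computed on the first demand:
  A2 = ABS(5) = 5
  E6 = -8 + 5 = -3
  C3 = 5 * -3 = -15

Second demand — change propagation:
  A2: re-runs because G8 5->0; new result 0.
  E6: re-runs because G8 5->0; new result -8.
  C3: re-runs because A2 5->0; E6 -3->-8; new result 0.

C3 now evaluates to 0.
Run set: A2, C3, E6 (3 run).
Changed values: A2, C3, E6, G8.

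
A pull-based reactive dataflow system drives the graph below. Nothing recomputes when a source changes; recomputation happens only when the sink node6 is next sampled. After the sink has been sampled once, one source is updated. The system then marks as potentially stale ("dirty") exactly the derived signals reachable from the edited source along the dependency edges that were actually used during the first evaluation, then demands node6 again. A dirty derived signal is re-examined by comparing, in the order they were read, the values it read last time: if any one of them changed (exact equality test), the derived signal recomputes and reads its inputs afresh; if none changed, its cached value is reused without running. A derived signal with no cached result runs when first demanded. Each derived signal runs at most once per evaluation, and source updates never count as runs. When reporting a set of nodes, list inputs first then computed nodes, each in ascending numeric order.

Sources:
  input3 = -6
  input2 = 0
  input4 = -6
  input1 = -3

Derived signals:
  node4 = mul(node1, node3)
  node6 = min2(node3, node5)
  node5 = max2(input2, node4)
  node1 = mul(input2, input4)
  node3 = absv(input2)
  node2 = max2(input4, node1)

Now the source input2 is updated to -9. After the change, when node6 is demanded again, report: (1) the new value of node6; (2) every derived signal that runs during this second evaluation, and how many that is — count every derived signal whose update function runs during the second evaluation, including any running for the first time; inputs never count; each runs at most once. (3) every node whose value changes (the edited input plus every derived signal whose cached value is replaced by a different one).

New value of node6: 9.
Derived signals that run: node1, node3, node4, node5, node6 — 5 in total.
Values that change: input2, node1, node3, node4, node5, node6.

First evaluation (everything demanded from the output):
  node1 = mul(0, -6) = 0
  node3 = absv(0) = 0
  node4 = mul(0, 0) = 0
  node5 = max2(0, 0) = 0
  node6 = min2(0, 0) = 0

Propagation after the edit:
  node1: runs — input2 0->-9; result 54.
  node3: runs — input2 0->-9; result 9.
  node4: runs — node1 0->54; node3 0->9; result 486.
  node5: runs — input2 0->-9; node4 0->486; result 486.
  node6: runs — node3 0->9; node5 0->486; result 9.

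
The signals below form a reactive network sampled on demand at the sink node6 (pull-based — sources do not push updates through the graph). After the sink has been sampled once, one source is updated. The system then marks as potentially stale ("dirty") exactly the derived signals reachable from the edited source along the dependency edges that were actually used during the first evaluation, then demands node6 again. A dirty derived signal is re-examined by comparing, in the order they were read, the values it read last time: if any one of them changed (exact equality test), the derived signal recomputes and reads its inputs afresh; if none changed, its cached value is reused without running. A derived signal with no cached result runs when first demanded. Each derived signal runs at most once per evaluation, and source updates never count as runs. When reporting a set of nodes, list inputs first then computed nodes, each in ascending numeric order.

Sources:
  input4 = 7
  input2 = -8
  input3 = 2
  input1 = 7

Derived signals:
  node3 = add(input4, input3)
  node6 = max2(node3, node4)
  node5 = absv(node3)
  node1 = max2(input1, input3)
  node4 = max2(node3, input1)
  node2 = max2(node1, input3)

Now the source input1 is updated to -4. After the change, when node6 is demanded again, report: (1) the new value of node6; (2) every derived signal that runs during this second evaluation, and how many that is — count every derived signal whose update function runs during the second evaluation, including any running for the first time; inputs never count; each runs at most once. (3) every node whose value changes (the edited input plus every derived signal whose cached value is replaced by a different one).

node6 now evaluates to 9.
Run set: node4 (1 run).
Changed values: input1.
The important point: node4 recomputes to an identical value, and the output ends up unchanged.

Initial pass — values computed on the first demand:
  node3 = add(7, 2) = 9
  node4 = max2(9, 7) = 9
  node6 = max2(9, 9) = 9

Second demand — change propagation:
  node4: re-runs because input1 7->-4; new result 9 (unchanged).
  node6: re-examined; everything it read last time is the same (node3 unchanged, node4 unchanged) — cache 9 kept, no run.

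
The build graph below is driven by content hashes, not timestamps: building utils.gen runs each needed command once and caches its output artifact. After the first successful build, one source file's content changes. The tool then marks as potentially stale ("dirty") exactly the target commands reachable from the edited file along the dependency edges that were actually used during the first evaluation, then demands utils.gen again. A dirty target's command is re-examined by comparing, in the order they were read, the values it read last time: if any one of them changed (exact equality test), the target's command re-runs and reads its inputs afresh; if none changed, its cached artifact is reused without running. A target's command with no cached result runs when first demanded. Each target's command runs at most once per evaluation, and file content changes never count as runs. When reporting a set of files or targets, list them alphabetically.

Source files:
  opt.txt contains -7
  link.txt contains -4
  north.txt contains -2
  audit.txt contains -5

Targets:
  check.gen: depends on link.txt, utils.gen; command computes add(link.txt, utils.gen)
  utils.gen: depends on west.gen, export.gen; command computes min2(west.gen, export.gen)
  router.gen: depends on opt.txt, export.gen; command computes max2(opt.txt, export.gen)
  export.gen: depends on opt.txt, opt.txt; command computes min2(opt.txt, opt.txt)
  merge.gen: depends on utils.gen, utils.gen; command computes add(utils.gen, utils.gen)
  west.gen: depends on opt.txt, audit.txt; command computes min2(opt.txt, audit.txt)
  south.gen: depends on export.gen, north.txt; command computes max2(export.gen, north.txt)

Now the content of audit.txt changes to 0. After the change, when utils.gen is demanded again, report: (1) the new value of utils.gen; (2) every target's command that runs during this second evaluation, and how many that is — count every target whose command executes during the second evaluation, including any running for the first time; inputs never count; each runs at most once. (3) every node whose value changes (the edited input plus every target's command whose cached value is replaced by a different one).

Initial pass — values computed on the first demand:
  export.gen = min2(-7, -7) = -7
  west.gen = min2(-7, -5) = -7
  utils.gen = min2(-7, -7) = -7

Second demand — change propagation:
  west.gen: re-runs because audit.txt -5->0; new result -7 (unchanged).
  utils.gen: re-examined; everything it read last time is the same (west.gen unchanged, export.gen unchanged) — cache -7 kept, no run.

The important point: west.gen recomputes to an identical value, and the output ends up unchanged.

utils.gen now evaluates to -7.
Run set: west.gen (1 run).
Changed values: audit.txt.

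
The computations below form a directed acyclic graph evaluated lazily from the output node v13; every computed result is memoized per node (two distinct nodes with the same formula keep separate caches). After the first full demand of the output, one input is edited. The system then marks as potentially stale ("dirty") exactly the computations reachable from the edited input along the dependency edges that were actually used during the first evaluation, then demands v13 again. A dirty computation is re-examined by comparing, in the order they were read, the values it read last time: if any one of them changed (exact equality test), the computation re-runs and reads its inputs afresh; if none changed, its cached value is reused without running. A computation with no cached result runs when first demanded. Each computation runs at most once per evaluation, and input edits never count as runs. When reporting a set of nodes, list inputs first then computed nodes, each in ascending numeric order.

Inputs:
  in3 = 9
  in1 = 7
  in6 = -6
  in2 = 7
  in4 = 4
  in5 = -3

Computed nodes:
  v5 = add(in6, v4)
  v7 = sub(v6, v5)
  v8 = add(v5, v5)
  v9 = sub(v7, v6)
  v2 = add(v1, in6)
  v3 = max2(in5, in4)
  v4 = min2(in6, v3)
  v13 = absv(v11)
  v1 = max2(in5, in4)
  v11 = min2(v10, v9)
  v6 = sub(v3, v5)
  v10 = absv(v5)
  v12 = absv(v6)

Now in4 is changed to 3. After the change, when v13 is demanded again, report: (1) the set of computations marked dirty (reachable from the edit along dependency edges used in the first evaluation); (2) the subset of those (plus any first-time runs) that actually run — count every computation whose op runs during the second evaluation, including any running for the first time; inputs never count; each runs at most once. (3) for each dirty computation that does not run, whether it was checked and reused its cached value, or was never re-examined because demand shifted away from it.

The edit dirties: v3, v4, v5, v6, v7, v9, v10, v11, v13.
5 computations run: v3, v4, v6, v7, v9.
Cache hits after checking: v5, v10, v11, v13.
Note where the cutoff bites: v5 is checked, finds nothing changed, and keeps its cache.

First demand of the output computes:
  v3 = max2(-3, 4) = 4
  v4 = min2(-6, 4) = -6
  v5 = add(-6, -6) = -12
  v6 = sub(4, -12) = 16
  v7 = sub(16, -12) = 28
  v9 = sub(28, 16) = 12
  v10 = absv(-12) = 12
  v11 = min2(12, 12) = 12
  v13 = absv(12) = 12

After the edit, cleaning proceeds:
  v3: a read changed (in4 4->3) — executes, giving 3.
  v4: a read changed (v3 4->3) — executes, giving -6 — identical to its old value.
  v5: dirty, but its reads are unchanged (in6 unchanged, v4 unchanged); cached -12 stands.
  v6: a read changed (v3 4->3) — executes, giving 15.
  v7: a read changed (v6 16->15) — executes, giving 27.
  v9: a read changed (v7 28->27; v6 16->15) — executes, giving 12 — identical to its old value.
  v10: dirty, but its reads are unchanged (v5 unchanged); cached 12 stands.
  v11: dirty, but its reads are unchanged (v10 unchanged, v9 unchanged); cached 12 stands.
  v13: dirty, but its reads are unchanged (v11 unchanged); cached 12 stands.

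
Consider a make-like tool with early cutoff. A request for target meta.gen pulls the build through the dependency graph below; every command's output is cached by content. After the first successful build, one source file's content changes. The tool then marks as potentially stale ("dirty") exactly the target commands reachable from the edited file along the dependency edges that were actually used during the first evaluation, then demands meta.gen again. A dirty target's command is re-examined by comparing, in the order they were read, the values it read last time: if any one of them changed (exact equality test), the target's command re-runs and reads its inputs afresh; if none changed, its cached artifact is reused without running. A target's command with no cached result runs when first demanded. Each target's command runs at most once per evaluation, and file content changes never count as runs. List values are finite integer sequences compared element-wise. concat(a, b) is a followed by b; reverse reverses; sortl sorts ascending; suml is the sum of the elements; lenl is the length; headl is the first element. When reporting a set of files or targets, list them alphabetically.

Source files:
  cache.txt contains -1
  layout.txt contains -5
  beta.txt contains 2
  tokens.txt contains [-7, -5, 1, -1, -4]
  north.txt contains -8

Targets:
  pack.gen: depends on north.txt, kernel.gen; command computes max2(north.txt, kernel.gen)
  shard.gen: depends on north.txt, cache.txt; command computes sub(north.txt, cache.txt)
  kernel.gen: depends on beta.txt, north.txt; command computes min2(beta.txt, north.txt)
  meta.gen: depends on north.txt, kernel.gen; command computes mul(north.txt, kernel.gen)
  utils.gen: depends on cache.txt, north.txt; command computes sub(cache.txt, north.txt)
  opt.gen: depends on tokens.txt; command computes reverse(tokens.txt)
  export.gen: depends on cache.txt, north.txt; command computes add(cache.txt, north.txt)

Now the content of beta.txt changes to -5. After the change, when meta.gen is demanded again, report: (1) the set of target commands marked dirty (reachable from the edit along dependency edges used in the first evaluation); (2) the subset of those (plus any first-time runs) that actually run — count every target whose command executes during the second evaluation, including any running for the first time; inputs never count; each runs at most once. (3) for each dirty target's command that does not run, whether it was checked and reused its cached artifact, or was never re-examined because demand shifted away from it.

The edit dirties: kernel.gen, meta.gen.
1 target commands run: kernel.gen.
Cache hits after checking: meta.gen.
Note the absorption at kernel.gen: it re-runs yet its value is the same, leaving the output's value untouched.

First demand of the output computes:
  kernel.gen = min2(2, -8) = -8
  meta.gen = mul(-8, -8) = 64

After the edit, cleaning proceeds:
  kernel.gen: a read changed (beta.txt 2->-5) — executes, giving -8 — identical to its old value.
  meta.gen: dirty, but its reads are unchanged (north.txt unchanged, kernel.gen unchanged); cached 64 stands.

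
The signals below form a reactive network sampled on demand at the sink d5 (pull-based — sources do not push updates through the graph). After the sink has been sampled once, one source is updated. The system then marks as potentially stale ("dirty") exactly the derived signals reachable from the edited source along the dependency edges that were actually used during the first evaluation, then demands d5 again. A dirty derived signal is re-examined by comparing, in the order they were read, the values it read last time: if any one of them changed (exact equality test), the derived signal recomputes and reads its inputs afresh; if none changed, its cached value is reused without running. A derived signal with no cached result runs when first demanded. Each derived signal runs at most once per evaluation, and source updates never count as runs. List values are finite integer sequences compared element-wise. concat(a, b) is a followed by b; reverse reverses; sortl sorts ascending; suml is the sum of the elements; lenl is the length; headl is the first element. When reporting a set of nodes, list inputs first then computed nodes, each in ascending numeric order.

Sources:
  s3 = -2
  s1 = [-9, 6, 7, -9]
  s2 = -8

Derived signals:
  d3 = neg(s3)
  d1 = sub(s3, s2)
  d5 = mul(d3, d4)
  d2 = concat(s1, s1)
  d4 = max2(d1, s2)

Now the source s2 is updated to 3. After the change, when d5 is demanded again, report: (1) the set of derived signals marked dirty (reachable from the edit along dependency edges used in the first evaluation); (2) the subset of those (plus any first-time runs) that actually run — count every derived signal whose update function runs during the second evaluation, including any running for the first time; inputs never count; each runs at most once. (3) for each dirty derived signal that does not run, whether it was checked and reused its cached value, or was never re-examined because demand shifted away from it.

Initial pass — values computed on the first demand:
  d1 = sub(-2, -8) = 6
  d3 = neg(-2) = 2
  d4 = max2(6, -8) = 6
  d5 = mul(2, 6) = 12

Second demand — change propagation:
  d1: re-runs because s2 -8->3; new result -5.
  d4: re-runs because d1 6->-5; s2 -8->3; new result 3.
  d5: re-runs because d4 6->3; new result 6.

Dirty set: d1, d4, d5.
Run set: d1, d4, d5 (3 run).
All dirty derived signals ended up running.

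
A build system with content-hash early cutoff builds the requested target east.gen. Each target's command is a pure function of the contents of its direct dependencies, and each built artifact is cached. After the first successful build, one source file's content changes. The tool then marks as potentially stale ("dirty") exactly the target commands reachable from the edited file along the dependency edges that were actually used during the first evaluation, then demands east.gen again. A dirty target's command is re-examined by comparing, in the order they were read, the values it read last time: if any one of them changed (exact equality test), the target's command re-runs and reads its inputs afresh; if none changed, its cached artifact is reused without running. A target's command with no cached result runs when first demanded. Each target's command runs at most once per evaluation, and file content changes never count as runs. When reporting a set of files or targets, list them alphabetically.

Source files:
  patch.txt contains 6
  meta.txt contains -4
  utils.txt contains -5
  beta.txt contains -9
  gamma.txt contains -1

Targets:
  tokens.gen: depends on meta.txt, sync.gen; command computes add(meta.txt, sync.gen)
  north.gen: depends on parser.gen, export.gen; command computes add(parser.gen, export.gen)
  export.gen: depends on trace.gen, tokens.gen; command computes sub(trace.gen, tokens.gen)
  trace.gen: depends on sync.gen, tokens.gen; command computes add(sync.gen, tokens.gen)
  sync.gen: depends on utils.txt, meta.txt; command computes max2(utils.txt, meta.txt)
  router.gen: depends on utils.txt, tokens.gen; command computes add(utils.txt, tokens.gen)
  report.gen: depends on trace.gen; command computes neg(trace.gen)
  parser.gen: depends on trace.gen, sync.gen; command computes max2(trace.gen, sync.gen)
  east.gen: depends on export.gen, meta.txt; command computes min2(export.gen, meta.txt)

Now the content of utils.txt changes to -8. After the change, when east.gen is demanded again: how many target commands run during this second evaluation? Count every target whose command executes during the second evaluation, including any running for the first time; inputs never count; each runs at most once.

First evaluation (everything demanded from the output):
  sync.gen = max2(-5, -4) = -4
  tokens.gen = add(-4, -4) = -8
  trace.gen = add(-4, -8) = -12
  export.gen = sub(-12, -8) = -4
  east.gen = min2(-4, -4) = -4

Propagation after the edit:
  sync.gen: runs — utils.txt -5->-8; result -4 (same value as before).
  tokens.gen: checked — values it read are unchanged (meta.txt unchanged, sync.gen unchanged); reused cached -8 without running.
  trace.gen: checked — values it read are unchanged (sync.gen unchanged, tokens.gen unchanged); reused cached -12 without running.
  export.gen: checked — values it read are unchanged (trace.gen unchanged, tokens.gen unchanged); reused cached -4 without running.
  east.gen: checked — values it read are unchanged (export.gen unchanged, meta.txt unchanged); reused cached -4 without running.

Key observation: the change is absorbed at sync.gen — it re-runs but produces the same value, and the output's value is unchanged.

Target commands that run: sync.gen — 1 in total.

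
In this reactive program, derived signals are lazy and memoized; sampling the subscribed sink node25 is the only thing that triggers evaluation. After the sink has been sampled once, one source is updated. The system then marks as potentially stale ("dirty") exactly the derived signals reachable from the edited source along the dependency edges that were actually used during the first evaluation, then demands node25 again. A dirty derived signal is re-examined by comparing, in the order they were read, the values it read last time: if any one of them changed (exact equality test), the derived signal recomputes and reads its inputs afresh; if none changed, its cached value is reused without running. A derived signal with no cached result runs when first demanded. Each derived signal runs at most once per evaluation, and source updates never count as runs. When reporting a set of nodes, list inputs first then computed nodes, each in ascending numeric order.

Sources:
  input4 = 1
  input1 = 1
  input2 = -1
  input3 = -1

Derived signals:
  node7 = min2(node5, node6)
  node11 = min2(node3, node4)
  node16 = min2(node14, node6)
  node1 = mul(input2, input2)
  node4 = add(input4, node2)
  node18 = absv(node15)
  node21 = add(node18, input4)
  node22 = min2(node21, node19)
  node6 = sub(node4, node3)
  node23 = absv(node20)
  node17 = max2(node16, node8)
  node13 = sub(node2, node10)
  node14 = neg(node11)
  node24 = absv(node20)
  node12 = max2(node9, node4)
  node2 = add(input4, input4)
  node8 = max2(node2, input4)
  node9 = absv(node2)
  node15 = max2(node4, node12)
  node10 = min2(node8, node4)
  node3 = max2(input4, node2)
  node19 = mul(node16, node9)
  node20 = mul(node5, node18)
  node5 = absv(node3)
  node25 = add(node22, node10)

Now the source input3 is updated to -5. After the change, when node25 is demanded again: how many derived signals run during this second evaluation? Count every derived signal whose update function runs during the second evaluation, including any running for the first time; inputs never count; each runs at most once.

First demand of the output computes:
  node2 = add(1, 1) = 2
  node3 = max2(1, 2) = 2
  node4 = add(1, 2) = 3
  node6 = sub(3, 2) = 1
  node8 = max2(2, 1) = 2
  node9 = absv(2) = 2
  node10 = min2(2, 3) = 2
  node11 = min2(2, 3) = 2
  node12 = max2(2, 3) = 3
  node14 = neg(2) = -2
  node15 = max2(3, 3) = 3
  node16 = min2(-2, 1) = -2
  node18 = absv(3) = 3
  node19 = mul(-2, 2) = -4
  node21 = add(3, 1) = 4
  node22 = min2(4, -4) = -4
  node25 = add(-4, 2) = -2

After the edit, cleaning proceeds:
  no node depends on input3 at all; the second demand re-runs nothing.

Note the shortcut — nothing in the graph depends on input3 at all, so no recomputation happens.

0 derived signals run: none.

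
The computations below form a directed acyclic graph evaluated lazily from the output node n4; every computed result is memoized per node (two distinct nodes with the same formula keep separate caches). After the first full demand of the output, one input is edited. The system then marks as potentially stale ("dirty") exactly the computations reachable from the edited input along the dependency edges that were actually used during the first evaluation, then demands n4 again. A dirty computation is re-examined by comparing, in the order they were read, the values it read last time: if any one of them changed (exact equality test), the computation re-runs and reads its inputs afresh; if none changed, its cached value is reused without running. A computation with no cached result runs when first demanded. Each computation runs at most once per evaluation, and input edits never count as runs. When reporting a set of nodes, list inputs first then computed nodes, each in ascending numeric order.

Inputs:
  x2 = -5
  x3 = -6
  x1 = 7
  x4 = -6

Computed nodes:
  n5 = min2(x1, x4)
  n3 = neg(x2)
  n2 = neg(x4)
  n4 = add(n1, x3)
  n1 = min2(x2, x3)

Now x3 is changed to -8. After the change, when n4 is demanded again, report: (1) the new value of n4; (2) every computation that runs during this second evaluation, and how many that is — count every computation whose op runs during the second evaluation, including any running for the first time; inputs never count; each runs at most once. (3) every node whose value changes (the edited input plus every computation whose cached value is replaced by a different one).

Demanding n4 again yields -16.
2 computations run: n1, n4.
The nodes whose values change: x3, n1, n4.

First demand of the output computes:
  n1 = min2(-5, -6) = -6
  n4 = add(-6, -6) = -12

After the edit, cleaning proceeds:
  n1: a read changed (x3 -6->-8) — executes, giving -8.
  n4: a read changed (n1 -6->-8; x3 -6->-8) — executes, giving -16.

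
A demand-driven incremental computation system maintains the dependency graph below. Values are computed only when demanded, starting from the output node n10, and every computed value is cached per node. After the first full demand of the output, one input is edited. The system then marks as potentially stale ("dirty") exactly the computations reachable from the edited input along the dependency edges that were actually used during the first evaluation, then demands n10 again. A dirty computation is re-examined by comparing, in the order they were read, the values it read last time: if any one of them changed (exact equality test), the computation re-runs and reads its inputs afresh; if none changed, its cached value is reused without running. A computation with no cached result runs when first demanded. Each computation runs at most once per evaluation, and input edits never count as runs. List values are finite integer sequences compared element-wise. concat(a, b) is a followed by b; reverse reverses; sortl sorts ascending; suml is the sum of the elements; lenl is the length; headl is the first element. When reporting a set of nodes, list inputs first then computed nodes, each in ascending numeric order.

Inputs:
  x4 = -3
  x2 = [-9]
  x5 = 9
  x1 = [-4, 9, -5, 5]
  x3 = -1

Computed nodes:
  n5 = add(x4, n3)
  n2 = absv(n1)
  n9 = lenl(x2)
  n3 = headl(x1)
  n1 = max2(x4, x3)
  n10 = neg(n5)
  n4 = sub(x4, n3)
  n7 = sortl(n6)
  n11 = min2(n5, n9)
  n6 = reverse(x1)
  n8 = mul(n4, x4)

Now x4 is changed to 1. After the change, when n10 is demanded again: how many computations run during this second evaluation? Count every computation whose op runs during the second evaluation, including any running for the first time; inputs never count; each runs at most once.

First evaluation (everything demanded from the output):
  n3 = headl([-4, 9, -5, 5]) = -4
  n5 = add(-3, -4) = -7
  n10 = neg(-7) = 7

Propagation after the edit:
  n5: runs — x4 -3->1; result -3.
  n10: runs — n5 -7->-3; result 3.

Computations that run: n5, n10 — 2 in total.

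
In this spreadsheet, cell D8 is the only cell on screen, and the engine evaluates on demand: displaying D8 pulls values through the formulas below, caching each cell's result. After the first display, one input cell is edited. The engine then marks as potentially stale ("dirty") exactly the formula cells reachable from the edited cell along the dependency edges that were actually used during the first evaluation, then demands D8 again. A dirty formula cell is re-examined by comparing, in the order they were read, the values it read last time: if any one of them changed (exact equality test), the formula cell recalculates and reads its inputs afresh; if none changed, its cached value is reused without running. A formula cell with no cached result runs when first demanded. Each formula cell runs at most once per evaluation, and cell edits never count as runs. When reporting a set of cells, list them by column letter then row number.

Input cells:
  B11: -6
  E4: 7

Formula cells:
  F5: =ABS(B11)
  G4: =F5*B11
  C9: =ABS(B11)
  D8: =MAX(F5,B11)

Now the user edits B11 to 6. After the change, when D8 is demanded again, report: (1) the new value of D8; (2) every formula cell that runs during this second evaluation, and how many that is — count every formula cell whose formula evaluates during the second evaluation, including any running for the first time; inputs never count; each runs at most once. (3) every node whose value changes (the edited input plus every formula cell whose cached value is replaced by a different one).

Initial pass — values computed on the first demand:
  F5 = ABS(-6) = 6
  D8 = MAX(6, -6) = 6

Second demand — change propagation:
  F5: re-runs because B11 -6->6; new result 6 (unchanged).
  D8: re-runs because B11 -6->6; new result 6 (unchanged).

D8 now evaluates to 6.
Run set: D8, F5 (2 run).
Changed values: B11.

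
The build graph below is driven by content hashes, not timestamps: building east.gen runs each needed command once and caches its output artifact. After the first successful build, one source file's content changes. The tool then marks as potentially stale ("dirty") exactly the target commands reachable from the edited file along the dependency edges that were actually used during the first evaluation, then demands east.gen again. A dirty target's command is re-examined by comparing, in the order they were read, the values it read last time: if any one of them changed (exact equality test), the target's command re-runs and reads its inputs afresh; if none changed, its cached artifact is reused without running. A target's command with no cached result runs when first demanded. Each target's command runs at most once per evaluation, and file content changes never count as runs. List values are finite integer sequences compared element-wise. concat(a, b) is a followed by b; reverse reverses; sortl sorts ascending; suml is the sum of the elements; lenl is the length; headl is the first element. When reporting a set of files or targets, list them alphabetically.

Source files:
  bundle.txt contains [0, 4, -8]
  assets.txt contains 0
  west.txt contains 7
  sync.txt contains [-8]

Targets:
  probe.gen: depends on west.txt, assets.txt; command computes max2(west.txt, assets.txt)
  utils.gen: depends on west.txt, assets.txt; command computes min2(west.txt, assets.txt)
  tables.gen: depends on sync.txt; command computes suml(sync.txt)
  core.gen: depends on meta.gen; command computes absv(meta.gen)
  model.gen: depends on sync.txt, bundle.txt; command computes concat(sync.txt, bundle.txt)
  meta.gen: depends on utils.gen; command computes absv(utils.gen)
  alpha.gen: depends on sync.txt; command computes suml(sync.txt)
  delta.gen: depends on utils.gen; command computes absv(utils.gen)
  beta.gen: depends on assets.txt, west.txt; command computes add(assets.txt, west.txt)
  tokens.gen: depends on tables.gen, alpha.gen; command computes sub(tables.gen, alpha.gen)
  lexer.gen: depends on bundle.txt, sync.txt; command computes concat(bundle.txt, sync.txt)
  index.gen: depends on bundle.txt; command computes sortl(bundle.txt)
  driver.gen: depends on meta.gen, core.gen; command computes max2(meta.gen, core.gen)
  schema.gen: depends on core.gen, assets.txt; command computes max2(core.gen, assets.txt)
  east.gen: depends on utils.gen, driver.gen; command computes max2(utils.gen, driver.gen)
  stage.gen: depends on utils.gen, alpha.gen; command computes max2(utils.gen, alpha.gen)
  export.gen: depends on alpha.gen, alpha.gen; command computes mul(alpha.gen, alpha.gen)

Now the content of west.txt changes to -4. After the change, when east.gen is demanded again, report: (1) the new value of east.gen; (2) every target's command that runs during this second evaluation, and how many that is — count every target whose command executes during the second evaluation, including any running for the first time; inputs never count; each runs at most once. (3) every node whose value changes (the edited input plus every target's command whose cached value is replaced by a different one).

east.gen now evaluates to 4.
Run set: core.gen, driver.gen, east.gen, meta.gen, utils.gen (5 run).
Changed values: core.gen, driver.gen, east.gen, meta.gen, utils.gen, west.txt.

Initial pass — values computed on the first demand:
  utils.gen = min2(7, 0) = 0
  meta.gen = absv(0) = 0
  core.gen = absv(0) = 0
  driver.gen = max2(0, 0) = 0
  east.gen = max2(0, 0) = 0

Second demand — change propagation:
  utils.gen: re-runs because west.txt 7->-4; new result -4.
  meta.gen: re-runs because utils.gen 0->-4; new result 4.
  core.gen: re-runs because meta.gen 0->4; new result 4.
  driver.gen: re-runs because meta.gen 0->4; core.gen 0->4; new result 4.
  east.gen: re-runs because utils.gen 0->-4; driver.gen 0->4; new result 4.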